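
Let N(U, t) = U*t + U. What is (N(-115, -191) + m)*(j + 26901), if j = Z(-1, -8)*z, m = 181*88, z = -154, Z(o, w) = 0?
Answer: 1016265978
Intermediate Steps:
N(U, t) = U + U*t
m = 15928
j = 0 (j = 0*(-154) = 0)
(N(-115, -191) + m)*(j + 26901) = (-115*(1 - 191) + 15928)*(0 + 26901) = (-115*(-190) + 15928)*26901 = (21850 + 15928)*26901 = 37778*26901 = 1016265978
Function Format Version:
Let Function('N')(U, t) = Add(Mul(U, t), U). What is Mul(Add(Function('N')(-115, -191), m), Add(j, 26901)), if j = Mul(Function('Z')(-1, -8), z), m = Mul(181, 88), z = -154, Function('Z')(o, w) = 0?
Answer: 1016265978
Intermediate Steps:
Function('N')(U, t) = Add(U, Mul(U, t))
m = 15928
j = 0 (j = Mul(0, -154) = 0)
Mul(Add(Function('N')(-115, -191), m), Add(j, 26901)) = Mul(Add(Mul(-115, Add(1, -191)), 15928), Add(0, 26901)) = Mul(Add(Mul(-115, -190), 15928), 26901) = Mul(Add(21850, 15928), 26901) = Mul(37778, 26901) = 1016265978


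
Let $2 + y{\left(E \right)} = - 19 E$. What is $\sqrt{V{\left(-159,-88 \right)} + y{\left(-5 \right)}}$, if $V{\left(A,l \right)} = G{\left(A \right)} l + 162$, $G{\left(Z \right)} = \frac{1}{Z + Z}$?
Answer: $\frac{\sqrt{6453651}}{159} \approx 15.977$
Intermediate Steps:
$G{\left(Z \right)} = \frac{1}{2 Z}$
$y{\left(E \right)} = -2 - 19 E$
$V{\left(A,l \right)} = 162 + \frac{l}{2 A}$ ($V{\left(A,l \right)} = \frac{1}{2 A} l + 162 = \frac{l}{2 A} + 162 = 162 + \frac{l}{2 A}$)
$\sqrt{V{\left(-159,-88 \right)} + y{\left(-5 \right)}} = \sqrt{\left(162 + \frac{1}{2} \left(-88\right) \frac{1}{-159}\right) - -93} = \sqrt{\left(162 + \frac{1}{2} \left(-88\right) \left(- \frac{1}{159}\right)\right) + \left(-2 + 95\right)} = \sqrt{\left(162 + \frac{44}{159}\right) + 93} = \sqrt{\frac{25802}{159} + 93} = \sqrt{\frac{40589}{159}} = \frac{\sqrt{6453651}}{159}$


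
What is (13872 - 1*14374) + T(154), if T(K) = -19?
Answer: -521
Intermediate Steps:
(13872 - 1*14374) + T(154) = (13872 - 1*14374) - 19 = (13872 - 14374) - 19 = -502 - 19 = -521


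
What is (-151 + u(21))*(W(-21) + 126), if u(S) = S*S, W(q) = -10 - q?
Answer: 39730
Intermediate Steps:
u(S) = S**2
(-151 + u(21))*(W(-21) + 126) = (-151 + 21**2)*((-10 - 1*(-21)) + 126) = (-151 + 441)*((-10 + 21) + 126) = 290*(11 + 126) = 290*137 = 39730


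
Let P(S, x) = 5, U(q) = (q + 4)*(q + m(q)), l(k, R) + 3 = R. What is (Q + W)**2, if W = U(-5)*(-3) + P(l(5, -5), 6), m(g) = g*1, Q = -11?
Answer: 1296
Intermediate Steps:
m(g) = g
l(k, R) = -3 + R
U(q) = 2*q*(4 + q) (U(q) = (q + 4)*(q + q) = (4 + q)*(2*q) = 2*q*(4 + q))
W = -25 (W = (2*(-5)*(4 - 5))*(-3) + 5 = (2*(-5)*(-1))*(-3) + 5 = 10*(-3) + 5 = -30 + 5 = -25)
(Q + W)**2 = (-11 - 25)**2 = (-36)**2 = 1296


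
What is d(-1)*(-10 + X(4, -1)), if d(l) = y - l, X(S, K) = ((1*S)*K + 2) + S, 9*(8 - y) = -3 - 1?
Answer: -680/9 ≈ -75.556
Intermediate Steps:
y = 76/9 (y = 8 - (-3 - 1)/9 = 8 - ⅑*(-4) = 8 + 4/9 = 76/9 ≈ 8.4444)
X(S, K) = 2 + S + K*S (X(S, K) = (S*K + 2) + S = (K*S + 2) + S = (2 + K*S) + S = 2 + S + K*S)
d(l) = 76/9 - l
d(-1)*(-10 + X(4, -1)) = (76/9 - 1*(-1))*(-10 + (2 + 4 - 1*4)) = (76/9 + 1)*(-10 + (2 + 4 - 4)) = 85*(-10 + 2)/9 = (85/9)*(-8) = -680/9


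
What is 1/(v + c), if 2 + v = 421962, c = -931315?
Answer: -1/509355 ≈ -1.9633e-6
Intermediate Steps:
v = 421960 (v = -2 + 421962 = 421960)
1/(v + c) = 1/(421960 - 931315) = 1/(-509355) = -1/509355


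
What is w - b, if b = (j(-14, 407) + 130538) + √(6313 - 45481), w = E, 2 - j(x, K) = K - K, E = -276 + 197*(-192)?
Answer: -168640 - 48*I*√17 ≈ -1.6864e+5 - 197.91*I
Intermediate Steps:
E = -38100 (E = -276 - 37824 = -38100)
j(x, K) = 2 (j(x, K) = 2 - (K - K) = 2 - 1*0 = 2 + 0 = 2)
w = -38100
b = 130540 + 48*I*√17 (b = (2 + 130538) + √(6313 - 45481) = 130540 + √(-39168) = 130540 + 48*I*√17 ≈ 1.3054e+5 + 197.91*I)
w - b = -38100 - (130540 + 48*I*√17) = -38100 + (-130540 - 48*I*√17) = -168640 - 48*I*√17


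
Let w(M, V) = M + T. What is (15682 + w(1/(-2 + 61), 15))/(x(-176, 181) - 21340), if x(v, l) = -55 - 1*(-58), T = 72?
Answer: -929487/1258883 ≈ -0.73834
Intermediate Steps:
w(M, V) = 72 + M (w(M, V) = M + 72 = 72 + M)
x(v, l) = 3 (x(v, l) = -55 + 58 = 3)
(15682 + w(1/(-2 + 61), 15))/(x(-176, 181) - 21340) = (15682 + (72 + 1/(-2 + 61)))/(3 - 21340) = (15682 + (72 + 1/59))/(-21337) = (15682 + (72 + 1/59))*(-1/21337) = (15682 + 4249/59)*(-1/21337) = (929487/59)*(-1/21337) = -929487/1258883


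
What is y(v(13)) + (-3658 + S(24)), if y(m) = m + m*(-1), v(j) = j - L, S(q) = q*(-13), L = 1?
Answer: -3970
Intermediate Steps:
S(q) = -13*q
v(j) = -1 + j (v(j) = j - 1*1 = j - 1 = -1 + j)
y(m) = 0 (y(m) = m - m = 0)
y(v(13)) + (-3658 + S(24)) = 0 + (-3658 - 13*24) = 0 + (-3658 - 312) = 0 - 3970 = -3970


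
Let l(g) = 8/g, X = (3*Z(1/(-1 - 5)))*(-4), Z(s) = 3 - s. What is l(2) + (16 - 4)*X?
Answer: -452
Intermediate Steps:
X = -38 (X = (3*(3 - 1/(-1 - 5)))*(-4) = (3*(3 - 1/(-6)))*(-4) = (3*(3 - 1*(-⅙)))*(-4) = (3*(3 + ⅙))*(-4) = (3*(19/6))*(-4) = (19/2)*(-4) = -38)
l(2) + (16 - 4)*X = 8/2 + (16 - 4)*(-38) = 8*(½) + 12*(-38) = 4 - 456 = -452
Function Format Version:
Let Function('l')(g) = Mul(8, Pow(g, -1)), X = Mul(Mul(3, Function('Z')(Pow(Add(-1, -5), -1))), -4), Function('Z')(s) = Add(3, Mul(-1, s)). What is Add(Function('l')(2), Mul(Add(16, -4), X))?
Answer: -452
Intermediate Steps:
X = -38 (X = Mul(Mul(3, Add(3, Mul(-1, Pow(Add(-1, -5), -1)))), -4) = Mul(Mul(3, Add(3, Mul(-1, Pow(-6, -1)))), -4) = Mul(Mul(3, Add(3, Mul(-1, Rational(-1, 6)))), -4) = Mul(Mul(3, Add(3, Rational(1, 6))), -4) = Mul(Mul(3, Rational(19, 6)), -4) = Mul(Rational(19, 2), -4) = -38)
Add(Function('l')(2), Mul(Add(16, -4), X)) = Add(Mul(8, Pow(2, -1)), Mul(Add(16, -4), -38)) = Add(Mul(8, Rational(1, 2)), Mul(12, -38)) = Add(4, -456) = -452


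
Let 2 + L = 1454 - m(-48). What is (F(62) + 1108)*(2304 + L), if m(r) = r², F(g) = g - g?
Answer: 1608816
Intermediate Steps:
F(g) = 0
L = -852 (L = -2 + (1454 - 1*(-48)²) = -2 + (1454 - 1*2304) = -2 + (1454 - 2304) = -2 - 850 = -852)
(F(62) + 1108)*(2304 + L) = (0 + 1108)*(2304 - 852) = 1108*1452 = 1608816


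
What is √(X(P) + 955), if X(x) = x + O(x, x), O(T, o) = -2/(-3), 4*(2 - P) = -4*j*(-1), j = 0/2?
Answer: 13*√51/3 ≈ 30.946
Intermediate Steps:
j = 0 (j = 0*(½) = 0)
P = 2 (P = 2 - (-4*0)*(-1)/4 = 2 - 0*(-1) = 2 - ¼*0 = 2 + 0 = 2)
O(T, o) = ⅔ (O(T, o) = -2*(-⅓) = ⅔)
X(x) = ⅔ + x (X(x) = x + ⅔ = ⅔ + x)
√(X(P) + 955) = √((⅔ + 2) + 955) = √(8/3 + 955) = √(2873/3) = 13*√51/3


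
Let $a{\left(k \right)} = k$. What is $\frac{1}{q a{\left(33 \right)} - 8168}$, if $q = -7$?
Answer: $- \frac{1}{8399} \approx -0.00011906$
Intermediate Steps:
$\frac{1}{q a{\left(33 \right)} - 8168} = \frac{1}{\left(-7\right) 33 - 8168} = \frac{1}{-231 - 8168} = \frac{1}{-8399} = - \frac{1}{8399}$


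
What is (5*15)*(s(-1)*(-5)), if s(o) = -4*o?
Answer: -1500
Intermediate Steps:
(5*15)*(s(-1)*(-5)) = (5*15)*(-4*(-1)*(-5)) = 75*(4*(-5)) = 75*(-20) = -1500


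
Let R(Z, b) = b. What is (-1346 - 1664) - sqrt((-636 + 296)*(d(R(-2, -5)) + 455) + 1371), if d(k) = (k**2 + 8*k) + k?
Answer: -3010 - 27*I*sqrt(201) ≈ -3010.0 - 382.79*I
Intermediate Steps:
d(k) = k**2 + 9*k
(-1346 - 1664) - sqrt((-636 + 296)*(d(R(-2, -5)) + 455) + 1371) = (-1346 - 1664) - sqrt((-636 + 296)*(-5*(9 - 5) + 455) + 1371) = -3010 - sqrt(-340*(-5*4 + 455) + 1371) = -3010 - sqrt(-340*(-20 + 455) + 1371) = -3010 - sqrt(-340*435 + 1371) = -3010 - sqrt(-147900 + 1371) = -3010 - sqrt(-146529) = -3010 - 27*I*sqrt(201)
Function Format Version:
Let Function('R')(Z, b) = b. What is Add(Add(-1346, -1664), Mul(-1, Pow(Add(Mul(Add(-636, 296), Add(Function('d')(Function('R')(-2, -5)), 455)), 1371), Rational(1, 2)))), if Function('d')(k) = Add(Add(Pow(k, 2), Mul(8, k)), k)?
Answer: Add(-3010, Mul(-27, I, Pow(201, Rational(1, 2)))) ≈ Add(-3010.0, Mul(-382.79, I))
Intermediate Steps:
Function('d')(k) = Add(Pow(k, 2), Mul(9, k))
Add(Add(-1346, -1664), Mul(-1, Pow(Add(Mul(Add(-636, 296), Add(Function('d')(Function('R')(-2, -5)), 455)), 1371), Rational(1, 2)))) = Add(Add(-1346, -1664), Mul(-1, Pow(Add(Mul(Add(-636, 296), Add(Mul(-5, Add(9, -5)), 455)), 1371), Rational(1, 2)))) = Add(-3010, Mul(-1, Pow(Add(Mul(-340, Add(Mul(-5, 4), 455)), 1371), Rational(1, 2)))) = Add(-3010, Mul(-1, Pow(Add(Mul(-340, Add(-20, 455)), 1371), Rational(1, 2)))) = Add(-3010, Mul(-1, Pow(Add(Mul(-340, 435), 1371), Rational(1, 2)))) = Add(-3010, Mul(-1, Pow(Add(-147900, 1371), Rational(1, 2)))) = Add(-3010, Mul(-1, Pow(-146529, Rational(1, 2)))) = Add(-3010, Mul(-1, Mul(27, I, Pow(201, Rational(1, 2))))) = Add(-3010, Mul(-27, I, Pow(201, Rational(1, 2))))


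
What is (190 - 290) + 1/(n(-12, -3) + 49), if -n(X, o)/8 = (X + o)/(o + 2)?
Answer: -7101/71 ≈ -100.01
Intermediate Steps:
n(X, o) = -8*(X + o)/(2 + o) (n(X, o) = -8*(X + o)/(o + 2) = -8*(X + o)/(2 + o))
(190 - 290) + 1/(n(-12, -3) + 49) = (190 - 290) + 1/(8*(-1*(-12) - 1*(-3))/(2 - 3) + 49) = -100 + 1/(8*(12 + 3)/(-1) + 49) = -100 + 1/(8*(-1)*15 + 49) = -100 + 1/(-120 + 49) = -100 + 1/(-71) = -100 - 1/71 = -7101/71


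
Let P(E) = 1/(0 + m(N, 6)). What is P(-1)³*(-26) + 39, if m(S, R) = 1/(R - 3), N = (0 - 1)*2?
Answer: -663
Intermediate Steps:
N = -2 (N = -1*2 = -2)
m(S, R) = 1/(-3 + R)
P(E) = 3 (P(E) = 1/(0 + 1/(-3 + 6)) = 1/(0 + 1/3) = 1/(0 + ⅓) = 1/(⅓) = 3)
P(-1)³*(-26) + 39 = 3³*(-26) + 39 = 27*(-26) + 39 = -702 + 39 = -663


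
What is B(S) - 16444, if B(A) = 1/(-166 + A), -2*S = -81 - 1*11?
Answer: -1973281/120 ≈ -16444.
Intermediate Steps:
S = 46 (S = -(-81 - 1*11)/2 = -(-81 - 11)/2 = -½*(-92) = 46)
B(S) - 16444 = 1/(-166 + 46) - 16444 = 1/(-120) - 16444 = -1/120 - 16444 = -1973281/120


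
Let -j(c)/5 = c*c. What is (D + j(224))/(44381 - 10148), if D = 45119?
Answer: -68587/11411 ≈ -6.0106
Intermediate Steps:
j(c) = -5*c² (j(c) = -5*c*c = -5*c²)
(D + j(224))/(44381 - 10148) = (45119 - 5*224²)/(44381 - 10148) = (45119 - 5*50176)/34233 = (45119 - 250880)*(1/34233) = -205761*1/34233 = -68587/11411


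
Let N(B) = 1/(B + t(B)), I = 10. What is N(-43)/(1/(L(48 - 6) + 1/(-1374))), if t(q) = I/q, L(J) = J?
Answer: -190877/196482 ≈ -0.97147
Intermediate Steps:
t(q) = 10/q
N(B) = 1/(B + 10/B)
N(-43)/(1/(L(48 - 6) + 1/(-1374))) = (-43/(10 + (-43)²))/(1/((48 - 6) + 1/(-1374))) = (-43/(10 + 1849))/(1/(42 - 1/1374)) = (-43/1859)/(1/(57707/1374)) = (-43*1/1859)/(1374/57707) = -43/1859*57707/1374 = -190877/196482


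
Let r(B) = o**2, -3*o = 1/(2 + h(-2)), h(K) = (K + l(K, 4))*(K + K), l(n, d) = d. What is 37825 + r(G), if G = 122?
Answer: 12255301/324 ≈ 37825.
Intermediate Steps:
h(K) = 2*K*(4 + K) (h(K) = (K + 4)*(K + K) = (4 + K)*(2*K) = 2*K*(4 + K))
o = 1/18 (o = -1/(3*(2 + 2*(-2)*(4 - 2))) = -1/(3*(2 + 2*(-2)*2)) = -1/(3*(2 - 8)) = -1/3/(-6) = -1/3*(-1/6) = 1/18 ≈ 0.055556)
r(B) = 1/324 (r(B) = (1/18)**2 = 1/324)
37825 + r(G) = 37825 + 1/324 = 12255301/324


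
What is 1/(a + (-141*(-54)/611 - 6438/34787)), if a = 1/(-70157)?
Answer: 31727170267/389497180369 ≈ 0.081457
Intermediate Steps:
a = -1/70157 ≈ -1.4254e-5
1/(a + (-141*(-54)/611 - 6438/34787)) = 1/(-1/70157 + (-141*(-54)/611 - 6438/34787)) = 1/(-1/70157 + (7614*(1/611) - 6438*1/34787)) = 1/(-1/70157 + (162/13 - 6438/34787)) = 1/(-1/70157 + 5551800/452231) = 1/(389497180369/31727170267) = 31727170267/389497180369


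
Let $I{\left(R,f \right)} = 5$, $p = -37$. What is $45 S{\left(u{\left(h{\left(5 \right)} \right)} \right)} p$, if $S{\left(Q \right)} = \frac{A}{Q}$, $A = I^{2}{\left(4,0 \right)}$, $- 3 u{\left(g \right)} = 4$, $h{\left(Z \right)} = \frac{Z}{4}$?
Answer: $\frac{124875}{4} \approx 31219.0$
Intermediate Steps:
$h{\left(Z \right)} = \frac{Z}{4}$ ($h{\left(Z \right)} = Z \frac{1}{4} = \frac{Z}{4}$)
$u{\left(g \right)} = - \frac{4}{3}$ ($u{\left(g \right)} = \left(- \frac{1}{3}\right) 4 = - \frac{4}{3}$)
$A = 25$ ($A = 5^{2} = 25$)
$S{\left(Q \right)} = \frac{25}{Q}$
$45 S{\left(u{\left(h{\left(5 \right)} \right)} \right)} p = 45 \frac{25}{- \frac{4}{3}} \left(-37\right) = 45 \cdot 25 \left(- \frac{3}{4}\right) \left(-37\right) = 45 \left(- \frac{75}{4}\right) \left(-37\right) = \left(- \frac{3375}{4}\right) \left(-37\right) = \frac{124875}{4}$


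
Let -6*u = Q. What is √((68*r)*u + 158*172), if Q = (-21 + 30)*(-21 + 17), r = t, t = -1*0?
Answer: 2*√6794 ≈ 164.85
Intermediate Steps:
t = 0
r = 0
Q = -36 (Q = 9*(-4) = -36)
u = 6 (u = -⅙*(-36) = 6)
√((68*r)*u + 158*172) = √((68*0)*6 + 158*172) = √(0*6 + 27176) = √(0 + 27176) = √27176 = 2*√6794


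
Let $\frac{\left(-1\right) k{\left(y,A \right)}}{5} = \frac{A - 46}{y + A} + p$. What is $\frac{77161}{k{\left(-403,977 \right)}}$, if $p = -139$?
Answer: $\frac{6327202}{56325} \approx 112.33$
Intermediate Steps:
$k{\left(y,A \right)} = 695 - \frac{5 \left(-46 + A\right)}{A + y}$ ($k{\left(y,A \right)} = - 5 \left(\frac{A - 46}{y + A} - 139\right) = - 5 \left(\frac{-46 + A}{A + y} - 139\right) = - 5 \left(-139 + \frac{-46 + A}{A + y}\right) = 695 - \frac{5 \left(-46 + A\right)}{A + y}$)
$\frac{77161}{k{\left(-403,977 \right)}} = \frac{77161}{5 \frac{1}{977 - 403} \left(46 + 138 \cdot 977 + 139 \left(-403\right)\right)} = \frac{77161}{5 \cdot \frac{1}{574} \left(46 + 134826 - 56017\right)} = \frac{77161}{5 \cdot \frac{1}{574} \cdot 78855} = \frac{77161}{\frac{56325}{82}} = 77161 \cdot \frac{82}{56325} = \frac{6327202}{56325}$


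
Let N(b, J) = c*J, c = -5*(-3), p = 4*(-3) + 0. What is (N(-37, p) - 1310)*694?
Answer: -1034060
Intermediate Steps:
p = -12 (p = -12 + 0 = -12)
c = 15
N(b, J) = 15*J
(N(-37, p) - 1310)*694 = (15*(-12) - 1310)*694 = (-180 - 1310)*694 = -1490*694 = -1034060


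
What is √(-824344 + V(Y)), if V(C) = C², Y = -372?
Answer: 2*I*√171490 ≈ 828.23*I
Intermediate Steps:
√(-824344 + V(Y)) = √(-824344 + (-372)²) = √(-824344 + 138384) = √(-685960) = 2*I*√171490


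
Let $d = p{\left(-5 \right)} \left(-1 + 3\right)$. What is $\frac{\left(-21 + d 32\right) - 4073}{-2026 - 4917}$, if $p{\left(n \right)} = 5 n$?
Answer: $\frac{5694}{6943} \approx 0.82011$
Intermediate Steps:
$d = -50$ ($d = 5 \left(-5\right) \left(-1 + 3\right) = \left(-25\right) 2 = -50$)
$\frac{\left(-21 + d 32\right) - 4073}{-2026 - 4917} = \frac{\left(-21 - 1600\right) - 4073}{-2026 - 4917} = \frac{\left(-21 - 1600\right) - 4073}{-6943} = \left(-1621 - 4073\right) \left(- \frac{1}{6943}\right) = \left(-5694\right) \left(- \frac{1}{6943}\right) = \frac{5694}{6943}$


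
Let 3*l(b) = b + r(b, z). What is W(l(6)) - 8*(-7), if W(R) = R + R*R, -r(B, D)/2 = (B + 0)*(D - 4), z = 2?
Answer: 166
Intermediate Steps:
r(B, D) = -2*B*(-4 + D) (r(B, D) = -2*(B + 0)*(D - 4) = -2*B*(-4 + D))
l(b) = 5*b/3 (l(b) = (b + 2*b*(4 - 1*2))/3 = (b + 2*b*(4 - 2))/3 = (b + 2*b*2)/3 = (b + 4*b)/3 = (5*b)/3 = 5*b/3)
W(R) = R + R²
W(l(6)) - 8*(-7) = ((5/3)*6)*(1 + (5/3)*6) - 8*(-7) = 10*(1 + 10) + 56 = 10*11 + 56 = 110 + 56 = 166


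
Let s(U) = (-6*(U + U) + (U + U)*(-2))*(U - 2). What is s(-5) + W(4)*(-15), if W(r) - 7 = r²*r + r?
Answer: -1685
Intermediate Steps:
W(r) = 7 + r + r³ (W(r) = 7 + (r²*r + r) = 7 + (r³ + r) = 7 + (r + r³) = 7 + r + r³)
s(U) = -16*U*(-2 + U) (s(U) = (-12*U + (2*U)*(-2))*(-2 + U) = (-12*U - 4*U)*(-2 + U) = (-16*U)*(-2 + U) = -16*U*(-2 + U))
s(-5) + W(4)*(-15) = 16*(-5)*(2 - 1*(-5)) + (7 + 4 + 4³)*(-15) = 16*(-5)*(2 + 5) + (7 + 4 + 64)*(-15) = 16*(-5)*7 + 75*(-15) = -560 - 1125 = -1685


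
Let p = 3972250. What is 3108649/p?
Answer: 3108649/3972250 ≈ 0.78259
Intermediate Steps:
3108649/p = 3108649/3972250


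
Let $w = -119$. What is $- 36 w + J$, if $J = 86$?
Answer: $4370$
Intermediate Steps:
$- 36 w + J = \left(-36\right) \left(-119\right) + 86 = 4284 + 86 = 4370$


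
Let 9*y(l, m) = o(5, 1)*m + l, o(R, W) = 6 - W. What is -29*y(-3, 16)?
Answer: -2233/9 ≈ -248.11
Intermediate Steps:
y(l, m) = l/9 + 5*m/9 (y(l, m) = ((6 - 1*1)*m + l)/9 = ((6 - 1)*m + l)/9 = (5*m + l)/9 = (l + 5*m)/9 = l/9 + 5*m/9)
-29*y(-3, 16) = -29*((1/9)*(-3) + (5/9)*16) = -29*(-1/3 + 80/9) = -29*77/9 = -2233/9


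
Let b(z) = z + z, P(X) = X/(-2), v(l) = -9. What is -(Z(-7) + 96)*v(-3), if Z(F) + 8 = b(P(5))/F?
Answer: 5589/7 ≈ 798.43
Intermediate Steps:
P(X) = -X/2 (P(X) = X*(-½) = -X/2)
b(z) = 2*z
Z(F) = -8 - 5/F (Z(F) = -8 + (2*(-½*5))/F = -8 + (2*(-5/2))/F = -8 - 5/F)
-(Z(-7) + 96)*v(-3) = -((-8 - 5/(-7)) + 96)*(-9) = -((-8 - 5*(-⅐)) + 96)*(-9) = -((-8 + 5/7) + 96)*(-9) = -(-51/7 + 96)*(-9) = -621*(-9)/7 = -1*(-5589/7) = 5589/7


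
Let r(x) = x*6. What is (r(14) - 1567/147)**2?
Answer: 116229961/21609 ≈ 5378.8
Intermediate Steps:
r(x) = 6*x
(r(14) - 1567/147)**2 = (6*14 - 1567/147)**2 = (84 - 1567*1/147)**2 = (84 - 1567/147)**2 = (10781/147)**2 = 116229961/21609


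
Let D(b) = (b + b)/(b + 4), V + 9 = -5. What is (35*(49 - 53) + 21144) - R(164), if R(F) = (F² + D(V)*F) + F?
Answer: -32576/5 ≈ -6515.2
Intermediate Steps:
V = -14 (V = -9 - 5 = -14)
D(b) = 2*b/(4 + b) (D(b) = (2*b)/(4 + b) = 2*b/(4 + b))
R(F) = F² + 19*F/5 (R(F) = (F² + (2*(-14)/(4 - 14))*F) + F = (F² + (2*(-14)/(-10))*F) + F = (F² + (2*(-14)*(-⅒))*F) + F = (F² + 14*F/5) + F = F² + 19*F/5)
(35*(49 - 53) + 21144) - R(164) = (35*(49 - 53) + 21144) - 164*(19 + 5*164)/5 = (35*(-4) + 21144) - 164*(19 + 820)/5 = (-140 + 21144) - 164*839/5 = 21004 - 1*137596/5 = 21004 - 137596/5 = -32576/5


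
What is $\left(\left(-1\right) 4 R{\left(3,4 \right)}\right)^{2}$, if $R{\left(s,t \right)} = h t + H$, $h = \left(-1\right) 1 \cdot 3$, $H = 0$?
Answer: $2304$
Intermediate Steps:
$h = -3$ ($h = \left(-1\right) 3 = -3$)
$R{\left(s,t \right)} = - 3 t$ ($R{\left(s,t \right)} = - 3 t + 0 = - 3 t$)
$\left(\left(-1\right) 4 R{\left(3,4 \right)}\right)^{2} = \left(\left(-1\right) 4 \left(\left(-3\right) 4\right)\right)^{2} = \left(\left(-4\right) \left(-12\right)\right)^{2} = 48^{2} = 2304$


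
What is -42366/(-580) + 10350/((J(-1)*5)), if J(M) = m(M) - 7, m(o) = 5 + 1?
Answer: -579117/290 ≈ -1997.0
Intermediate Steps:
m(o) = 6
J(M) = -1 (J(M) = 6 - 7 = -1)
-42366/(-580) + 10350/((J(-1)*5)) = -42366/(-580) + 10350/((-1*5)) = -42366*(-1/580) + 10350/(-5) = 21183/290 + 10350*(-⅕) = 21183/290 - 2070 = -579117/290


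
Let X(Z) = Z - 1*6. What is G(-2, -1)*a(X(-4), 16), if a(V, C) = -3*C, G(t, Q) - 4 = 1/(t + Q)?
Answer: -176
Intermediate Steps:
G(t, Q) = 4 + 1/(Q + t) (G(t, Q) = 4 + 1/(t + Q) = 4 + 1/(Q + t))
X(Z) = -6 + Z (X(Z) = Z - 6 = -6 + Z)
G(-2, -1)*a(X(-4), 16) = ((1 + 4*(-1) + 4*(-2))/(-1 - 2))*(-3*16) = ((1 - 4 - 8)/(-3))*(-48) = -⅓*(-11)*(-48) = (11/3)*(-48) = -176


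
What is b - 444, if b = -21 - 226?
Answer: -691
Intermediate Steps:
b = -247
b - 444 = -247 - 444 = -691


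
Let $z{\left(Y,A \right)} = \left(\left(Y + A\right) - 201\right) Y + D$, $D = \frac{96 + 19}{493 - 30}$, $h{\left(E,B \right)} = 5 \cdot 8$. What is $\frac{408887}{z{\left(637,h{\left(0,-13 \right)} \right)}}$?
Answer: $\frac{189314681}{140387271} \approx 1.3485$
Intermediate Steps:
$h{\left(E,B \right)} = 40$
$D = \frac{115}{463} \approx 0.24838$
$z{\left(Y,A \right)} = \frac{115}{463} + Y \left(-201 + A + Y\right)$ ($z{\left(Y,A \right)} = \left(\left(Y + A\right) - 201\right) Y + \frac{115}{463} = \left(\left(A + Y\right) - 201\right) Y + \frac{115}{463} = \left(-201 + A + Y\right) Y + \frac{115}{463} = Y \left(-201 + A + Y\right) + \frac{115}{463} = \frac{115}{463} + Y \left(-201 + A + Y\right)$)
$\frac{408887}{z{\left(637,h{\left(0,-13 \right)} \right)}} = \frac{408887}{\frac{115}{463} + 637^{2} - 128037 + 40 \cdot 637} = \frac{408887}{\frac{115}{463} + 405769 - 128037 + 25480} = \frac{408887}{\frac{140387271}{463}} = 408887 \cdot \frac{463}{140387271} = \frac{189314681}{140387271}$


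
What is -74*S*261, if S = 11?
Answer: -212454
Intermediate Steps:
-74*S*261 = -74*11*261 = -814*261 = -212454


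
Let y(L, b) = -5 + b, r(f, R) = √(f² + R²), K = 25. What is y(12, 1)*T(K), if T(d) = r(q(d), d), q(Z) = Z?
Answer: -100*√2 ≈ -141.42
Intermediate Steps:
r(f, R) = √(R² + f²)
T(d) = √2*√(d²) (T(d) = √(d² + d²) = √(2*d²) = √2*√(d²))
y(12, 1)*T(K) = (-5 + 1)*(√2*√(25²)) = -4*√2*√625 = -4*√2*25 = -100*√2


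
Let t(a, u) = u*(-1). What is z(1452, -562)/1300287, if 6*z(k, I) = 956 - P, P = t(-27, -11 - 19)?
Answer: 463/3900861 ≈ 0.00011869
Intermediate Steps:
t(a, u) = -u
P = 30 (P = -(-11 - 19) = -1*(-30) = 30)
z(k, I) = 463/3 (z(k, I) = (956 - 1*30)/6 = (956 - 30)/6 = (1/6)*926 = 463/3)
z(1452, -562)/1300287 = (463/3)/1300287 = (463/3)*(1/1300287) = 463/3900861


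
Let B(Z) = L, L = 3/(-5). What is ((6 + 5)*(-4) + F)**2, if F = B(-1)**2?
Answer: 1190281/625 ≈ 1904.4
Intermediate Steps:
L = -3/5 (L = 3*(-1/5) = -3/5 ≈ -0.60000)
B(Z) = -3/5
F = 9/25 (F = (-3/5)**2 = 9/25 ≈ 0.36000)
((6 + 5)*(-4) + F)**2 = ((6 + 5)*(-4) + 9/25)**2 = (11*(-4) + 9/25)**2 = (-44 + 9/25)**2 = (-1091/25)**2 = 1190281/625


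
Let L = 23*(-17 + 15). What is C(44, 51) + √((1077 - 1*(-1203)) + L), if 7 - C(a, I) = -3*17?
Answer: 58 + √2234 ≈ 105.27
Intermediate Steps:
L = -46 (L = 23*(-2) = -46)
C(a, I) = 58 (C(a, I) = 7 - (-3)*17 = 7 - 1*(-51) = 7 + 51 = 58)
C(44, 51) + √((1077 - 1*(-1203)) + L) = 58 + √((1077 - 1*(-1203)) - 46) = 58 + √((1077 + 1203) - 46) = 58 + √(2280 - 46) = 58 + √2234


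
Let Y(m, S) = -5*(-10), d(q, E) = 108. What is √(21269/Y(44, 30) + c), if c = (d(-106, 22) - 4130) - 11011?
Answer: I*√1460762/10 ≈ 120.86*I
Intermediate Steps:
Y(m, S) = 50
c = -15033 (c = (108 - 4130) - 11011 = -4022 - 11011 = -15033)
√(21269/Y(44, 30) + c) = √(21269/50 - 15033) = √(-730381/50) = I*√1460762/10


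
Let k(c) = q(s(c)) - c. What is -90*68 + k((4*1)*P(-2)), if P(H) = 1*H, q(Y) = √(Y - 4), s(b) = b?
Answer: -6112 + 2*I*√3 ≈ -6112.0 + 3.4641*I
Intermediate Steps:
q(Y) = √(-4 + Y)
P(H) = H
k(c) = √(-4 + c) - c
-90*68 + k((4*1)*P(-2)) = -90*68 + (√(-4 + (4*1)*(-2)) - 4*1*(-2)) = -6120 + (√(-4 + 4*(-2)) - 4*(-2)) = -6120 + (√(-4 - 8) - 1*(-8)) = -6120 + (√(-12) + 8) = -6120 + (2*I*√3 + 8) = -6120 + (8 + 2*I*√3) = -6112 + 2*I*√3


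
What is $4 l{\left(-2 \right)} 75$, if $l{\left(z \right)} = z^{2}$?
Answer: $1200$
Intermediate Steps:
$4 l{\left(-2 \right)} 75 = 4 \left(-2\right)^{2} \cdot 75 = 4 \cdot 4 \cdot 75 = 16 \cdot 75 = 1200$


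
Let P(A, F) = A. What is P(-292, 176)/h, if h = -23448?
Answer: 73/5862 ≈ 0.012453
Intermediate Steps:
P(-292, 176)/h = -292/(-23448) = -292*(-1/23448) = 73/5862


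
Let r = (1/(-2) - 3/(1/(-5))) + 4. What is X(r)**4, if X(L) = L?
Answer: 1874161/16 ≈ 1.1714e+5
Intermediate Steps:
r = 37/2 (r = (1*(-1/2) - 3/(-1/5)) + 4 = (-1/2 - 3*(-5)) + 4 = (-1/2 + 15) + 4 = 29/2 + 4 = 37/2 ≈ 18.500)
X(r)**4 = (37/2)**4 = 1874161/16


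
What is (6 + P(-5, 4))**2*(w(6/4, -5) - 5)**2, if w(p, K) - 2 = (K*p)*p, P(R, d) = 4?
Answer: 81225/4 ≈ 20306.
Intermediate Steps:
w(p, K) = 2 + K*p**2 (w(p, K) = 2 + (K*p)*p = 2 + K*p**2)
(6 + P(-5, 4))**2*(w(6/4, -5) - 5)**2 = (6 + 4)**2*((2 - 5*(6/4)**2) - 5)**2 = 10**2*((2 - 5*(6*(1/4))**2) - 5)**2 = 100*((2 - 5*(3/2)**2) - 5)**2 = 100*((2 - 5*9/4) - 5)**2 = 100*((2 - 45/4) - 5)**2 = 100*(-37/4 - 5)**2 = 100*(-57/4)**2 = 100*(3249/16) = 81225/4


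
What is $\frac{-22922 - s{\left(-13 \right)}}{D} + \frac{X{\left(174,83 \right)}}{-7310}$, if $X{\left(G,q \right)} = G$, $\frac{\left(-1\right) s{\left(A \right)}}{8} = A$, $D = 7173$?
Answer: $- \frac{84784081}{26217315} \approx -3.2339$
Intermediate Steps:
$s{\left(A \right)} = - 8 A$
$\frac{-22922 - s{\left(-13 \right)}}{D} + \frac{X{\left(174,83 \right)}}{-7310} = \frac{-22922 - \left(-8\right) \left(-13\right)}{7173} + \frac{174}{-7310} = \left(-22922 - 104\right) \frac{1}{7173} + 174 \left(- \frac{1}{7310}\right) = \left(-22922 - 104\right) \frac{1}{7173} - \frac{87}{3655} = \left(-23026\right) \frac{1}{7173} - \frac{87}{3655} = - \frac{23026}{7173} - \frac{87}{3655} = - \frac{84784081}{26217315}$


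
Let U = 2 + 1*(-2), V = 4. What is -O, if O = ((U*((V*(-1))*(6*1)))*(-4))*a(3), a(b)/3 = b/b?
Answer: 0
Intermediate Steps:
a(b) = 3 (a(b) = 3*(b/b) = 3*1 = 3)
U = 0 (U = 2 - 2 = 0)
O = 0 (O = ((0*((4*(-1))*(6*1)))*(-4))*3 = ((0*(-4*6))*(-4))*3 = ((0*(-24))*(-4))*3 = (0*(-4))*3 = 0*3 = 0)
-O = -1*0 = 0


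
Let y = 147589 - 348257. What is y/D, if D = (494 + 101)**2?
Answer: -11804/20825 ≈ -0.56682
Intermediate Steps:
D = 354025 (D = 595**2 = 354025)
y = -200668
y/D = -200668/354025 = -200668*1/354025 = -11804/20825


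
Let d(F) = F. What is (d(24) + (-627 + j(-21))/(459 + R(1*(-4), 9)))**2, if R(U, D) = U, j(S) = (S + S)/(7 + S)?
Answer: 627264/1225 ≈ 512.05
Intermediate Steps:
j(S) = 2*S/(7 + S) (j(S) = (2*S)/(7 + S) = 2*S/(7 + S))
(d(24) + (-627 + j(-21))/(459 + R(1*(-4), 9)))**2 = (24 + (-627 + 2*(-21)/(7 - 21))/(459 + 1*(-4)))**2 = (24 + (-627 + 2*(-21)/(-14))/(459 - 4))**2 = (24 + (-627 + 2*(-21)*(-1/14))/455)**2 = (24 + (-627 + 3)*(1/455))**2 = (24 - 624*1/455)**2 = (24 - 48/35)**2 = (792/35)**2 = 627264/1225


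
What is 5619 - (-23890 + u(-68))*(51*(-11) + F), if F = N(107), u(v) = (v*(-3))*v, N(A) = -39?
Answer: -22651581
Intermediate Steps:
u(v) = -3*v² (u(v) = (-3*v)*v = -3*v²)
F = -39
5619 - (-23890 + u(-68))*(51*(-11) + F) = 5619 - (-23890 - 3*(-68)²)*(51*(-11) - 39) = 5619 - (-23890 - 3*4624)*(-561 - 39) = 5619 - (-23890 - 13872)*(-600) = 5619 - (-37762)*(-600) = 5619 - 1*22657200 = 5619 - 22657200 = -22651581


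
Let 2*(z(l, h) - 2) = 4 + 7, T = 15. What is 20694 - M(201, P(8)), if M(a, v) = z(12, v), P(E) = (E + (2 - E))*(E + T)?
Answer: 41373/2 ≈ 20687.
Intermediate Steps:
P(E) = 30 + 2*E (P(E) = (E + (2 - E))*(E + 15) = 2*(15 + E) = 30 + 2*E)
z(l, h) = 15/2 (z(l, h) = 2 + (4 + 7)/2 = 2 + (1/2)*11 = 2 + 11/2 = 15/2)
M(a, v) = 15/2
20694 - M(201, P(8)) = 20694 - 1*15/2 = 20694 - 15/2 = 41373/2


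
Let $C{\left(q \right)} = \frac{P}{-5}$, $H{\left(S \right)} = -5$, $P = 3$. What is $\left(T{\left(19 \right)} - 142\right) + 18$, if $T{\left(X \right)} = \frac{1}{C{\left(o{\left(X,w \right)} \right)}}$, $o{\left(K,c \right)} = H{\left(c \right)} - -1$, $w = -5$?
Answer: $- \frac{377}{3} \approx -125.67$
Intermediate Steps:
$o{\left(K,c \right)} = -4$ ($o{\left(K,c \right)} = -5 - -1 = -5 + 1 = -4$)
$C{\left(q \right)} = - \frac{3}{5}$ ($C{\left(q \right)} = \frac{3}{-5} = 3 \left(- \frac{1}{5}\right) = - \frac{3}{5}$)
$T{\left(X \right)} = - \frac{5}{3}$ ($T{\left(X \right)} = \frac{1}{- \frac{3}{5}} = - \frac{5}{3}$)
$\left(T{\left(19 \right)} - 142\right) + 18 = \left(- \frac{5}{3} - 142\right) + 18 = - \frac{431}{3} + 18 = - \frac{377}{3}$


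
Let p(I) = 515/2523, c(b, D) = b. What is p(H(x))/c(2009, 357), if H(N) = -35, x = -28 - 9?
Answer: 515/5068707 ≈ 0.00010160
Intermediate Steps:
x = -37
p(I) = 515/2523 (p(I) = 515*(1/2523) = 515/2523)
p(H(x))/c(2009, 357) = (515/2523)/2009 = (515/2523)*(1/2009) = 515/5068707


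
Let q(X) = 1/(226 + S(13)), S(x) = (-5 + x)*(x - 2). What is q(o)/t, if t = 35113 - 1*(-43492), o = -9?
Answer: 1/24681970 ≈ 4.0515e-8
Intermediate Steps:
S(x) = (-5 + x)*(-2 + x)
t = 78605 (t = 35113 + 43492 = 78605)
q(X) = 1/314 (q(X) = 1/(226 + (10 + 13**2 - 7*13)) = 1/(226 + (10 + 169 - 91)) = 1/(226 + 88) = 1/314)
q(o)/t = (1/314)/78605 = (1/314)*(1/78605) = 1/24681970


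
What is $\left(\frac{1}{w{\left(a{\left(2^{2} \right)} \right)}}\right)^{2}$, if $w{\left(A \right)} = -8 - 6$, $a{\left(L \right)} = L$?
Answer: $\frac{1}{196} \approx 0.005102$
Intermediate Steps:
$w{\left(A \right)} = -14$
$\left(\frac{1}{w{\left(a{\left(2^{2} \right)} \right)}}\right)^{2} = \left(\frac{1}{-14}\right)^{2} = \left(- \frac{1}{14}\right)^{2} = \frac{1}{196}$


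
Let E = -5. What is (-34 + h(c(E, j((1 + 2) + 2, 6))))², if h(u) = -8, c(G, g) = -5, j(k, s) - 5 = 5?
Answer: 1764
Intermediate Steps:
j(k, s) = 10 (j(k, s) = 5 + 5 = 10)
(-34 + h(c(E, j((1 + 2) + 2, 6))))² = (-34 - 8)² = (-42)² = 1764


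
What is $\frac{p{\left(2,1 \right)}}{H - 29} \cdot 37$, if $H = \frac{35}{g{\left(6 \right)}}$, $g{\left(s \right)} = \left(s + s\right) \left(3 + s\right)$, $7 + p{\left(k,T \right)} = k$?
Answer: $\frac{19980}{3097} \approx 6.4514$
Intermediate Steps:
$p{\left(k,T \right)} = -7 + k$
$g{\left(s \right)} = 2 s \left(3 + s\right)$
$H = \frac{35}{108}$ ($H = \frac{35}{2 \cdot 6 \left(3 + 6\right)} = \frac{35}{2 \cdot 6 \cdot 9} = \frac{35}{108} \approx 0.32407$)
$\frac{p{\left(2,1 \right)}}{H - 29} \cdot 37 = \frac{-7 + 2}{\frac{35}{108} - 29} \cdot 37 = - \frac{5}{- \frac{3097}{108}} \cdot 37 = \left(-5\right) \left(- \frac{108}{3097}\right) 37 = \frac{540}{3097} \cdot 37 = \frac{19980}{3097}$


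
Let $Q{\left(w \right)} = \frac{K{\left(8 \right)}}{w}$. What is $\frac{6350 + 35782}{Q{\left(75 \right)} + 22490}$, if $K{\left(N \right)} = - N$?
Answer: $\frac{1579950}{843371} \approx 1.8734$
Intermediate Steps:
$Q{\left(w \right)} = - \frac{8}{w}$ ($Q{\left(w \right)} = \frac{\left(-1\right) 8}{w} = - \frac{8}{w}$)
$\frac{6350 + 35782}{Q{\left(75 \right)} + 22490} = \frac{6350 + 35782}{- \frac{8}{75} + 22490} = \frac{42132}{\left(-8\right) \frac{1}{75} + 22490} = \frac{42132}{- \frac{8}{75} + 22490} = \frac{42132}{\frac{1686742}{75}} = 42132 \cdot \frac{75}{1686742} = \frac{1579950}{843371}$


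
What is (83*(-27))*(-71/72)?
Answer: 17679/8 ≈ 2209.9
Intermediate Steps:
(83*(-27))*(-71/72) = -(-159111)/72 = -2241*(-71/72) = 17679/8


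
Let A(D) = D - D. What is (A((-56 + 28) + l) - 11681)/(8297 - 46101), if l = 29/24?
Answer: 11681/37804 ≈ 0.30899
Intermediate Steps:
l = 29/24 (l = 29*(1/24) = 29/24 ≈ 1.2083)
A(D) = 0
(A((-56 + 28) + l) - 11681)/(8297 - 46101) = (0 - 11681)/(8297 - 46101) = -11681/(-37804) = -11681*(-1/37804) = 11681/37804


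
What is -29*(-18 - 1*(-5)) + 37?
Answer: 414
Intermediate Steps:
-29*(-18 - 1*(-5)) + 37 = -29*(-18 + 5) + 37 = -29*(-13) + 37 = 377 + 37 = 414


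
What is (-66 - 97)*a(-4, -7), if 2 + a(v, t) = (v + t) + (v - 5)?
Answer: 3586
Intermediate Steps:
a(v, t) = -7 + t + 2*v (a(v, t) = -2 + ((v + t) + (v - 5)) = -2 + ((t + v) + (-5 + v)) = -2 + (-5 + t + 2*v) = -7 + t + 2*v)
(-66 - 97)*a(-4, -7) = (-66 - 97)*(-7 - 7 + 2*(-4)) = -163*(-7 - 7 - 8) = -163*(-22) = 3586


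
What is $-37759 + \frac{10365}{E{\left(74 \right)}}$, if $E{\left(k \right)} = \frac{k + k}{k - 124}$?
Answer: $- \frac{3053291}{74} \approx -41261.0$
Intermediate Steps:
$E{\left(k \right)} = \frac{2 k}{-124 + k}$
$-37759 + \frac{10365}{E{\left(74 \right)}} = -37759 + \frac{10365}{2 \cdot 74 \frac{1}{-124 + 74}} = -37759 + \frac{10365}{2 \cdot 74 \frac{1}{-50}} = -37759 + \frac{10365}{2 \cdot 74 \left(- \frac{1}{50}\right)} = -37759 + \frac{10365}{- \frac{74}{25}} = -37759 + 10365 \left(- \frac{25}{74}\right) = -37759 - \frac{259125}{74} = - \frac{3053291}{74}$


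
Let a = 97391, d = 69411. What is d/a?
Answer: 69411/97391 ≈ 0.71270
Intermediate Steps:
d/a = 69411/97391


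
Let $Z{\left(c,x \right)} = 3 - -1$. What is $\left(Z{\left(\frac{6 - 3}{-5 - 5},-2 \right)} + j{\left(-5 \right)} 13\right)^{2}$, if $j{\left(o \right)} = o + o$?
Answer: $15876$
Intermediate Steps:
$j{\left(o \right)} = 2 o$
$Z{\left(c,x \right)} = 4$ ($Z{\left(c,x \right)} = 3 + 1 = 4$)
$\left(Z{\left(\frac{6 - 3}{-5 - 5},-2 \right)} + j{\left(-5 \right)} 13\right)^{2} = \left(4 + 2 \left(-5\right) 13\right)^{2} = \left(4 - 130\right)^{2} = \left(-126\right)^{2} = 15876$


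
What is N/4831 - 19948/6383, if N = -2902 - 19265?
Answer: -237860749/30836273 ≈ -7.7137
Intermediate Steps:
N = -22167
N/4831 - 19948/6383 = -22167/4831 - 19948/6383 = -237860749/30836273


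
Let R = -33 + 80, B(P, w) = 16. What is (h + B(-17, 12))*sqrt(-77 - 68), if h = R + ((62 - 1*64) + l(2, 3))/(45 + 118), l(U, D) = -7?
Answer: 10260*I*sqrt(145)/163 ≈ 757.96*I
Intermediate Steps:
R = 47
h = 7652/163 (h = 47 + ((62 - 1*64) - 7)/(45 + 118) = 47 + ((62 - 64) - 7)/163 = 47 + (-2 - 7)*(1/163) = 47 - 9*1/163 = 47 - 9/163 = 7652/163 ≈ 46.945)
(h + B(-17, 12))*sqrt(-77 - 68) = (7652/163 + 16)*sqrt(-77 - 68) = 10260*sqrt(-145)/163 = 10260*(I*sqrt(145))/163 = 10260*I*sqrt(145)/163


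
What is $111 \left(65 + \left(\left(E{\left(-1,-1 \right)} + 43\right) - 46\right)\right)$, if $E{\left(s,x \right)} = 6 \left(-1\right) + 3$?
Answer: $6549$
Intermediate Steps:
$E{\left(s,x \right)} = -3$ ($E{\left(s,x \right)} = -6 + 3 = -3$)
$111 \left(65 + \left(\left(E{\left(-1,-1 \right)} + 43\right) - 46\right)\right) = 111 \left(65 + \left(\left(-3 + 43\right) - 46\right)\right) = 111 \left(65 + \left(40 - 46\right)\right) = 111 \left(65 - 6\right) = 111 \cdot 59 = 6549$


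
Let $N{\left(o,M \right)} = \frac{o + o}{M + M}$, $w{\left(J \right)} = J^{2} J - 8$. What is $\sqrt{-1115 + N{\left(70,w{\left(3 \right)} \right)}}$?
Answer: $\frac{i \sqrt{401185}}{19} \approx 33.336 i$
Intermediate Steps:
$w{\left(J \right)} = -8 + J^{3}$ ($w{\left(J \right)} = J^{3} - 8 = -8 + J^{3}$)
$N{\left(o,M \right)} = \frac{o}{M}$ ($N{\left(o,M \right)} = \frac{2 o}{2 M} = 2 o \frac{1}{2 M} = \frac{o}{M}$)
$\sqrt{-1115 + N{\left(70,w{\left(3 \right)} \right)}} = \sqrt{-1115 + \frac{70}{-8 + 3^{3}}} = \sqrt{-1115 + \frac{70}{-8 + 27}} = \sqrt{-1115 + \frac{70}{19}} = \sqrt{- \frac{21115}{19}} = \frac{i \sqrt{401185}}{19}$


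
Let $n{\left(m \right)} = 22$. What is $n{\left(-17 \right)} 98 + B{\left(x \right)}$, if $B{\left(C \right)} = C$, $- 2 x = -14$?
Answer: $2163$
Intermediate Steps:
$x = 7$ ($x = \left(- \frac{1}{2}\right) \left(-14\right) = 7$)
$n{\left(-17 \right)} 98 + B{\left(x \right)} = 22 \cdot 98 + 7 = 2156 + 7 = 2163$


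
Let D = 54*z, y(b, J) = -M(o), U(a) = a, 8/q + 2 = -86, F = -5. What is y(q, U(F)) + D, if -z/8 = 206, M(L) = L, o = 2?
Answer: -88994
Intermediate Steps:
q = -1/11 (q = 8/(-2 - 86) = 8/(-88) = 8*(-1/88) = -1/11 ≈ -0.090909)
z = -1648 (z = -8*206 = -1648)
y(b, J) = -2 (y(b, J) = -1*2 = -2)
D = -88992 (D = 54*(-1648) = -88992)
y(q, U(F)) + D = -2 - 88992 = -88994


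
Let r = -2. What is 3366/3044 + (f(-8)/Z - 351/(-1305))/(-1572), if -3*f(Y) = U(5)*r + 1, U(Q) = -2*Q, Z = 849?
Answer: 81411773467/73634763330 ≈ 1.1056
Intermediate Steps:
f(Y) = -7 (f(Y) = -(-2*5*(-2) + 1)/3 = -(-10*(-2) + 1)/3 = -(20 + 1)/3 = -⅓*21 = -7)
3366/3044 + (f(-8)/Z - 351/(-1305))/(-1572) = 3366/3044 + (-7/849 - 351/(-1305))/(-1572) = 3366*(1/3044) + (-7*1/849 - 351*(-1/1305))*(-1/1572) = 1683/1522 + (-7/849 + 39/145)*(-1/1572) = 1683/1522 + (32096/123105)*(-1/1572) = 1683/1522 - 8024/48380265 = 81411773467/73634763330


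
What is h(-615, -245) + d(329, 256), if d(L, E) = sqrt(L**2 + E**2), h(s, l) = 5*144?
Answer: 720 + sqrt(173777) ≈ 1136.9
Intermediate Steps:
h(s, l) = 720
d(L, E) = sqrt(E**2 + L**2)
h(-615, -245) + d(329, 256) = 720 + sqrt(256**2 + 329**2) = 720 + sqrt(65536 + 108241) = 720 + sqrt(173777)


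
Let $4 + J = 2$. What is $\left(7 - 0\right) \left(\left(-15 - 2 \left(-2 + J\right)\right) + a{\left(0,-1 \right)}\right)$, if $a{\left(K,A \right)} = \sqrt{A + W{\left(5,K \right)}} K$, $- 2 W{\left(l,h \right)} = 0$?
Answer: $-49$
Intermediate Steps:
$J = -2$ ($J = -4 + 2 = -2$)
$W{\left(l,h \right)} = 0$ ($W{\left(l,h \right)} = \left(- \frac{1}{2}\right) 0 = 0$)
$a{\left(K,A \right)} = K \sqrt{A}$ ($a{\left(K,A \right)} = \sqrt{A + 0} K = \sqrt{A} K = K \sqrt{A}$)
$\left(7 - 0\right) \left(\left(-15 - 2 \left(-2 + J\right)\right) + a{\left(0,-1 \right)}\right) = \left(7 - 0\right) \left(\left(-15 - 2 \left(-2 - 2\right)\right) + 0 \sqrt{-1}\right) = \left(7 + 0\right) \left(\left(-15 - -8\right) + 0 i\right) = 7 \left(\left(-15 + 8\right) + 0\right) = 7 \left(-7 + 0\right) = 7 \left(-7\right) = -49$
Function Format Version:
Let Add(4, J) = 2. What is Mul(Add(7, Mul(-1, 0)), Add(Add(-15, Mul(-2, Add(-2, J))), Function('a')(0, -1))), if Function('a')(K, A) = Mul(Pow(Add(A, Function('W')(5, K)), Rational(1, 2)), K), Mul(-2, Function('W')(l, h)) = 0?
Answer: -49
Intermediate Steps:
J = -2 (J = Add(-4, 2) = -2)
Function('W')(l, h) = 0 (Function('W')(l, h) = Mul(Rational(-1, 2), 0) = 0)
Function('a')(K, A) = Mul(K, Pow(A, Rational(1, 2))) (Function('a')(K, A) = Mul(Pow(Add(A, 0), Rational(1, 2)), K) = Mul(Pow(A, Rational(1, 2)), K) = Mul(K, Pow(A, Rational(1, 2))))
Mul(Add(7, Mul(-1, 0)), Add(Add(-15, Mul(-2, Add(-2, J))), Function('a')(0, -1))) = Mul(Add(7, Mul(-1, 0)), Add(Add(-15, Mul(-2, Add(-2, -2))), Mul(0, Pow(-1, Rational(1, 2))))) = Mul(Add(7, 0), Add(Add(-15, Mul(-2, -4)), Mul(0, I))) = Mul(7, Add(Add(-15, 8), 0)) = Mul(7, Add(-7, 0)) = Mul(7, -7) = -49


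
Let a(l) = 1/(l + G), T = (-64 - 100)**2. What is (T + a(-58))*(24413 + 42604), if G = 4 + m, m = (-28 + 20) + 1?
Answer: 109951776135/61 ≈ 1.8025e+9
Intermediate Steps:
m = -7 (m = -8 + 1 = -7)
G = -3 (G = 4 - 7 = -3)
T = 26896 (T = (-164)**2 = 26896)
a(l) = 1/(-3 + l) (a(l) = 1/(l - 3) = 1/(-3 + l))
(T + a(-58))*(24413 + 42604) = (26896 + 1/(-3 - 58))*(24413 + 42604) = (26896 + 1/(-61))*67017 = (26896 - 1/61)*67017 = (1640655/61)*67017 = 109951776135/61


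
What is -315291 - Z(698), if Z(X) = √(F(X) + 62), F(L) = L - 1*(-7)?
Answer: -315291 - √767 ≈ -3.1532e+5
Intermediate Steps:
F(L) = 7 + L (F(L) = L + 7 = 7 + L)
Z(X) = √(69 + X) (Z(X) = √((7 + X) + 62) = √(69 + X))
-315291 - Z(698) = -315291 - √(69 + 698) = -315291 - √767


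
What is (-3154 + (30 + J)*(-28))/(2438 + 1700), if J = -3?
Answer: -1955/2069 ≈ -0.94490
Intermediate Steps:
(-3154 + (30 + J)*(-28))/(2438 + 1700) = (-3154 + (30 - 3)*(-28))/(2438 + 1700) = (-3154 + 27*(-28))/4138 = (-3154 - 756)*(1/4138) = -3910*1/4138 = -1955/2069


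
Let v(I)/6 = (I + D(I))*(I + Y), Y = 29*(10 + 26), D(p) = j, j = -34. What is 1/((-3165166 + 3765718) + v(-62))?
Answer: 1/34920 ≈ 2.8637e-5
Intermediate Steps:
D(p) = -34
Y = 1044 (Y = 29*36 = 1044)
v(I) = 6*(-34 + I)*(1044 + I) (v(I) = 6*((I - 34)*(I + 1044)) = 6*((-34 + I)*(1044 + I)) = 6*(-34 + I)*(1044 + I))
1/((-3165166 + 3765718) + v(-62)) = 1/((-3165166 + 3765718) + (-212976 + 6*(-62)² + 6060*(-62))) = 1/(600552 + (-212976 + 6*3844 - 375720)) = 1/(600552 + (-212976 + 23064 - 375720)) = 1/(600552 - 565632) = 1/34920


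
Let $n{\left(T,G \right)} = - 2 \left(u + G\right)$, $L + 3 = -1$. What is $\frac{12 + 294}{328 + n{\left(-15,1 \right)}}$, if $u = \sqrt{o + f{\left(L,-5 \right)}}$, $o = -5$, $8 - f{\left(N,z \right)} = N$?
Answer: $\frac{8313}{8854} + \frac{51 \sqrt{7}}{8854} \approx 0.95414$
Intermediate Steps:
$L = -4$ ($L = -3 - 1 = -4$)
$f{\left(N,z \right)} = 8 - N$
$u = \sqrt{7}$ ($u = \sqrt{-5 + \left(8 - -4\right)} = \sqrt{-5 + \left(8 + 4\right)} = \sqrt{-5 + 12} = \sqrt{7} \approx 2.6458$)
$n{\left(T,G \right)} = - 2 G - 2 \sqrt{7}$ ($n{\left(T,G \right)} = - 2 \left(\sqrt{7} + G\right) = - 2 \left(G + \sqrt{7}\right) = - 2 G - 2 \sqrt{7}$)
$\frac{12 + 294}{328 + n{\left(-15,1 \right)}} = \frac{12 + 294}{328 - \left(2 + 2 \sqrt{7}\right)} = \frac{306}{328 - \left(2 + 2 \sqrt{7}\right)} = \frac{306}{326 - 2 \sqrt{7}}$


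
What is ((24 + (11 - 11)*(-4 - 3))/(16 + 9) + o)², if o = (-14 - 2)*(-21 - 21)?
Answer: 283046976/625 ≈ 4.5288e+5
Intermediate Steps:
o = 672 (o = -16*(-42) = 672)
((24 + (11 - 11)*(-4 - 3))/(16 + 9) + o)² = ((24 + (11 - 11)*(-4 - 3))/(16 + 9) + 672)² = ((24 + 0*(-7))/25 + 672)² = ((24 + 0)*(1/25) + 672)² = (24*(1/25) + 672)² = (24/25 + 672)² = (16824/25)² = 283046976/625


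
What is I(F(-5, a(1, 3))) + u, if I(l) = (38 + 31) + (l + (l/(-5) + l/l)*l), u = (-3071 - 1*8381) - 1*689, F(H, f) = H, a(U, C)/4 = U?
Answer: -12087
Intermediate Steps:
a(U, C) = 4*U
u = -12141 (u = (-3071 - 8381) - 689 = -11452 - 689 = -12141)
I(l) = 69 + l + l*(1 - l/5) (I(l) = 69 + (l + (l*(-⅕) + 1)*l) = 69 + (l + (-l/5 + 1)*l) = 69 + (l + (1 - l/5)*l) = 69 + (l + l*(1 - l/5)) = 69 + l + l*(1 - l/5))
I(F(-5, a(1, 3))) + u = (69 + 2*(-5) - ⅕*(-5)²) - 12141 = (69 - 10 - ⅕*25) - 12141 = (69 - 10 - 5) - 12141 = 54 - 12141 = -12087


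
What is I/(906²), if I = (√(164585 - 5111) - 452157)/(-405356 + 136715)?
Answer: 150719/73503401292 - √159474/220510203876 ≈ 2.0487e-6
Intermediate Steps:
I = 150719/89547 - √159474/268641 (I = (√159474 - 452157)/(-268641) = (-452157 + √159474)*(-1/268641) = 150719/89547 - √159474/268641 ≈ 1.6816)
I/(906²) = (150719/89547 - √159474/268641)/(906²) = (150719/89547 - √159474/268641)/820836 = (150719/89547 - √159474/268641)*(1/820836) = 150719/73503401292 - √159474/220510203876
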